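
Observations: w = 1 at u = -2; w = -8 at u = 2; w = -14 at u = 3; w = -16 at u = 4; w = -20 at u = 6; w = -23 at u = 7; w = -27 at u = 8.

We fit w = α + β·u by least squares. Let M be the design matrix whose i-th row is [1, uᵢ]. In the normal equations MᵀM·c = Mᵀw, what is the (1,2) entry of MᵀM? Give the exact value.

Row 1 ↔ basis 1, column 2 ↔ basis u, so (MᵀM)_{1,2} = Σᵢ u = (1)·(-2) + (1)·(2) + (1)·(3) + (1)·(4) + (1)·(6) + (1)·(7) + (1)·(8) = 28.

28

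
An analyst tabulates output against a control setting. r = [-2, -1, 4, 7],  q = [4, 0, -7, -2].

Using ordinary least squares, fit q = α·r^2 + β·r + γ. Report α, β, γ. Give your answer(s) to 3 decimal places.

The normal equations are: 2674·α + 398·β + 70·γ = -194;  398·α + 70·β + 8·γ = -50;  70·α + 8·β + 4·γ = -5.
(Σr^2·r^2 = 2674, Σr^2·r = 398, Σr^2 = 70, Σr·r = 70, Σr = 8, Σ1 = 4, Σr^2·q = -194, Σr·q = -50, Σq = -5.)
Inverting the 3×3 Gram matrix, [α, β, γ]ᵀ = [1523/3894, -3387/1298, -509/177]ᵀ.

α = 0.391, β = -2.609, γ = -2.876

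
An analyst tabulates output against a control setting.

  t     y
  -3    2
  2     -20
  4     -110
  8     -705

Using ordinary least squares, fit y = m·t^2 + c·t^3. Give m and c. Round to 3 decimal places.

From the data, Σt^2·t^2 = 4449, Σt^2·t^3 = 33581, Σt^3·t^3 = 267033.
Moment sums: Σt^2·y = -46942, Σt^3·y = -368214.
Δ = 4449·267033 − 33581² = 60346256.
m = ((-46942)·267033 − 33581·(-368214))/60346256 = -10629297/3771641; c = (4449·(-368214) − 33581·(-46942))/60346256 = -3864049/3771641.

m = -2.818, c = -1.025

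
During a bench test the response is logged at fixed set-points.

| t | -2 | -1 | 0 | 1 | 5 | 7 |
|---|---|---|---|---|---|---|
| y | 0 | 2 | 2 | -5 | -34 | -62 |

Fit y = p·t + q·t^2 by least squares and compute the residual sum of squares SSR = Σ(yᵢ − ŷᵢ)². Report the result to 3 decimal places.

SSR = 8.856

With design matrix M, MᵀM = [[80, 460]; [460, 3044]] and Mᵀy = [-611, -3891]ᵀ.
Δ = 80·3044 − 460² = 31920.
p = ((-611)·3044 − 460·(-3891))/31920 = -8753/3990; q = (80·(-3891) − 460·(-611))/31920 = -1511/1596.
Residuals: -1198/1995, 2003/2660, 2, -781/420, 339/532, -289/1140; SSR = 70669/7980.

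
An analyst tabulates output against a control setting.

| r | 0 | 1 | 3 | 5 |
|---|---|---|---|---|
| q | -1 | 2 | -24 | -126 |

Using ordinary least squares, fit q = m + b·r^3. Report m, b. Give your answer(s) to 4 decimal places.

Normal-equation sums: Σ1 = 4, Σr^3 = 153, Σr^3·r^3 = 16355.
Right-hand side: Σq = -149, Σr^3·q = -16396.
Determinant 4·16355 − 153² = 42011.
m = ((-149)·16355 − 153·(-16396))/42011 = 71693/42011; b = (4·(-16396) − 153·(-149))/42011 = -42787/42011.

m = 1.7065, b = -1.0185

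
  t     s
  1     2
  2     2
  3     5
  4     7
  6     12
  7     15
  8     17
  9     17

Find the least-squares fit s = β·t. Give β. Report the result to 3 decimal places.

The normal equations are: 260·β = 515.
Hence β = 515 / 260 ≈ 1.98077.

β = 1.981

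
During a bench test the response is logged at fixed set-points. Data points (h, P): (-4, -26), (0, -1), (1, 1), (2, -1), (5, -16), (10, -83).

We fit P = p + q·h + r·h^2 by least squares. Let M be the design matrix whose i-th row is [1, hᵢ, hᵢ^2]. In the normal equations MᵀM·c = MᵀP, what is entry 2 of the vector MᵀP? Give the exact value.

-807

Entry 2 ↔ basis h, so (MᵀP)_{2} = Σᵢ (h)·Pᵢ = (-4)·(-26) + (0)·(-1) + (1)·(1) + (2)·(-1) + (5)·(-16) + (10)·(-83) = -807.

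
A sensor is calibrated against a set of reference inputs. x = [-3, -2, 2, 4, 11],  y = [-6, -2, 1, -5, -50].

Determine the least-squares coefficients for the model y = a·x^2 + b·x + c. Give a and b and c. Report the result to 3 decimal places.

Setting ∂/∂a … = 0 gives: 15010·a + 1368·b + 154·c = -6188;  1368·a + 154·b + 12·c = -546;  154·a + 12·b + 5·c = -62.
Row-reducing yields a = -173864/360751, b = 241977/360751, c = 300954/360751.

a = -0.482, b = 0.671, c = 0.834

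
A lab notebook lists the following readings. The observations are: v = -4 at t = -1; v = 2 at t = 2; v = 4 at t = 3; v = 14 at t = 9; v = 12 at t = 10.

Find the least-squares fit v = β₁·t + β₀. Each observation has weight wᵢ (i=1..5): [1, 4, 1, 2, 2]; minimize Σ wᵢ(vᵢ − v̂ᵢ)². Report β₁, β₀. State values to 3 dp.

β₁ = 1.497, β₀ = -1.188

Forming AᵀWA = [[388, 48]; [48, 10]] and AᵀWv = [524, 60]ᵀ gives AᵀWA·[β₁, β₀]ᵀ = AᵀWv.
Δ = 388·10 − 48² = 1576.
β₁ = (524·10 − 48·60)/1576 = 295/197; β₀ = (388·60 − 48·524)/1576 = -234/197.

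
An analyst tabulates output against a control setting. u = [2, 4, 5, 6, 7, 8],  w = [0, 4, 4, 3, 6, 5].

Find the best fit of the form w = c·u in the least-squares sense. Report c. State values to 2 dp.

c = 0.70

The normal equations are: 194·c = 136.
(Σu·u = 194, Σu·w = 136.)
Hence c = 136 / 194 ≈ 0.701031.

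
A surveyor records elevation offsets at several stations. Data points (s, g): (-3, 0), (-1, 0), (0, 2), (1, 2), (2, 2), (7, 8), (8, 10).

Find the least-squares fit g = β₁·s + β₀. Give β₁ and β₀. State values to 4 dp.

β₁ = 0.9400, β₀ = 1.5486

The normal system MᵀM·[β₁, β₀]ᵀ = Mᵀg is [[128, 14]; [14, 7]]·[β₁, β₀]ᵀ = [142, 24]ᵀ.
Δ = 128·7 − 14² = 700.
β₁ = (142·7 − 14·24)/700 = 47/50; β₀ = (128·24 − 14·142)/700 = 271/175.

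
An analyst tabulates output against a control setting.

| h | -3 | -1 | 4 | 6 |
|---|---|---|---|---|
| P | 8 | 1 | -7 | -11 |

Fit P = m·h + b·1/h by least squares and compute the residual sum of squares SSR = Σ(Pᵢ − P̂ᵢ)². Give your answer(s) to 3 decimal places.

The normal system AᵀA·[m, b]ᵀ = AᵀP is [[62, 4]; [4, 173/144]]·[m, b]ᵀ = [-119, -29/4]ᵀ.
Δ = 62·(173/144) − 4² = 4211/72.
m = ((-119)·(173/144) − 4·(-29/4))/(4211/72) = -16411/8422; b = (62·(-29/4) − 4·(-119))/(4211/72) = 1908/4211.
Residuals: 19415/8422, -4173/8422, 2868/4211, 2594/4211; SSR = 53927/8422.

SSR = 6.403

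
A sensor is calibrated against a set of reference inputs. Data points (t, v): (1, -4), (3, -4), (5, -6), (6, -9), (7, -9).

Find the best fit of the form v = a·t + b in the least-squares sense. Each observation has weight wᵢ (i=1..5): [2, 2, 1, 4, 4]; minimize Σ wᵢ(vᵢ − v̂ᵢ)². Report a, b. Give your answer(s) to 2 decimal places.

a = -1.00, b = -2.23

Compute the Gram sums: Σwᵢ·t·t = 385, Σwᵢ·t = 65, Σwᵢ·1 = 13.
For MᵀWv: Σwᵢ·t·v = -530, Σwᵢ·v = -94.
Normal equations: [[385, 65]; [65, 13]]·[a, b]ᵀ = [-530, -94]ᵀ.
Eliminating b: 13·(row 1) − 65·(row 2) gives 780·a = 13·(-530) − 65·(-94) = -780, so a = -1.
Then b = ((-94) − 65·(-1))/13 = -29/13.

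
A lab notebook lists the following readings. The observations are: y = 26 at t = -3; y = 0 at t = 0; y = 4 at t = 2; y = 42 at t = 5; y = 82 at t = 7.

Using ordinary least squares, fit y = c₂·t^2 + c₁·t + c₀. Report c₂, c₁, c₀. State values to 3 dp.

c₂ = 1.990, c₁ = -2.187, c₀ = 0.991

Normal-equation sums: Σt^2·t^2 = 3123, Σt^2·t = 449, Σt^2 = 87, Σt·t = 87, Σt = 11, Σ1 = 5.
Moment sums: Σt^2·y = 5318, Σt·y = 714, Σy = 154.
XᵀX·[c₂, c₁, c₀]ᵀ = Xᵀy becomes [[3123, 449, 87]; [449, 87, 11]; [87, 11, 5]]·[c₂, c₁, c₀]ᵀ = [5318, 714, 154]ᵀ.
Row-reducing yields c₂ = 3452/1735, c₁ = -3794/1735, c₀ = 344/347.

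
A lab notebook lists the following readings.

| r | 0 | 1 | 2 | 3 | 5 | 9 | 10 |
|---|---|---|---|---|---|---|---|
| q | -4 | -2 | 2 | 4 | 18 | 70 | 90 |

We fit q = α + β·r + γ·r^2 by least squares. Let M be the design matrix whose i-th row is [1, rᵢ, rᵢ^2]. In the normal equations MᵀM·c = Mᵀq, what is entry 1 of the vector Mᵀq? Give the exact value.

Entry 1 ↔ basis 1, so (Mᵀq)_{1} = Σᵢ qᵢ = (1)·(-4) + (1)·(-2) + (1)·(2) + (1)·(4) + (1)·(18) + (1)·(70) + (1)·(90) = 178.

178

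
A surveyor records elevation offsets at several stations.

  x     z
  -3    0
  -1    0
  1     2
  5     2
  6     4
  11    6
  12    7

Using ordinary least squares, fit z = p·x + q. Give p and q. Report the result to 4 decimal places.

p = 0.4657, q = 0.9378

The normal equations are: 337·p + 31·q = 186;  31·p + 7·q = 21.
(Σx·x = 337, Σx = 31, Σ1 = 7, Σx·z = 186, Σz = 21.)
det = 337·7 − 31² = 1398.
p = (186·7 − 31·21)/1398 = 217/466; q = (337·21 − 31·186)/1398 = 437/466.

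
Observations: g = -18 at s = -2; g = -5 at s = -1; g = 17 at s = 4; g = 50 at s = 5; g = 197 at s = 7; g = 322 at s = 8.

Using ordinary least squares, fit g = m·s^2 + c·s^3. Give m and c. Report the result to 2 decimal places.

From the data, Σs^2·s^2 = 7395, Σs^2·s^3 = 53691, Σs^3·s^3 = 399579.
And Σs^2·g = 31706, Σs^3·g = 239922.
So MᵀM·[m, c]ᵀ = Mᵀg: [[7395, 53691]; [53691, 399579]]·[m, c]ᵀ = [31706, 239922]ᵀ.
det = 7395·399579 − 53691² = 72163224.
m = (31706·399579 − 53691·239922)/72163224 = -8858347/3006801; c = (7395·239922 − 53691·31706)/72163224 = 2995681/3006801.

m = -2.95, c = 1.00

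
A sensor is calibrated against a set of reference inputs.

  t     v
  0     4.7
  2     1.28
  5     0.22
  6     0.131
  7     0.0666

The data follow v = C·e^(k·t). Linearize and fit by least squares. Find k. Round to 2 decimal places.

Taking logs, ln v = k·t + ln C, so regress ln v on t.
Over the data: Σt = 20.0000, Σ(t)² = 114.0000, Σln v = -4.4613, Σt·ln v = -38.2356.
Normal system: [[114.0000, 20.0000]; [20.0000, 5]]·[k, ln C]ᵀ = [-38.2356, -4.4613]ᵀ.
Δ = 114.0000·5 − (20.0000)² = 170.0000; k = (-38.2356·5 − 20.0000·-4.4613)/170.0000 = -0.59972, ln C = (114.0000·-4.4613 − 20.0000·-38.2356)/170.0000 = 1.50660.

k = -0.60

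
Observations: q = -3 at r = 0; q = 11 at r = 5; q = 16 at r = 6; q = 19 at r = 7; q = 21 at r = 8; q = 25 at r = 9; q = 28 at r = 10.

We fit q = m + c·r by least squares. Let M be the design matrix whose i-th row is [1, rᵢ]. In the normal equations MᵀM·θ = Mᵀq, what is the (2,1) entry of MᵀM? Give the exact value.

45

Row 2 ↔ basis r, column 1 ↔ basis 1, so (MᵀM)_{2,1} = Σᵢ r = (0)·(1) + (5)·(1) + (6)·(1) + (7)·(1) + (8)·(1) + (9)·(1) + (10)·(1) = 45.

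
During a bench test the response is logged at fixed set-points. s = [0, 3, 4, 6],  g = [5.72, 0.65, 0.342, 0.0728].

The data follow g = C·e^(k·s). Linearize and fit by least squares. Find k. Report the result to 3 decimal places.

k = -0.724

Linearized form: ln g = k·s + ln C. From the 4 transformed points,
Σs = 13.0000, Σ(s)² = 61.0000, Σln g = -2.3798, Σs·ln g = -21.3044.
Normal system: [[61.0000, 13.0000]; [13.0000, 4]]·[k, ln C]ᵀ = [-21.3044, -2.3798]ᵀ.
Δ = 61.0000·4 − (13.0000)² = 75.0000; k = (-21.3044·4 − 13.0000·-2.3798)/75.0000 = -0.72373, ln C = (61.0000·-2.3798 − 13.0000·-21.3044)/75.0000 = 1.75719.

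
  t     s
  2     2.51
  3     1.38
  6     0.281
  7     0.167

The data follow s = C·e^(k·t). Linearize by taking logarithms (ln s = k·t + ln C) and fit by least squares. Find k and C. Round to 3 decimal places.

k = -0.539, C = 7.179

With ln sᵢ as the transformed response and tᵢ as the regressor:
XᵀX = [[98.0000, 18.0000]; [18.0000, 4]], rhs = [-17.3379, -1.8168]ᵀ  (here Σt = 18.0000, Σ(t)² = 98.0000, Σln s = -1.8168, Σt·ln s = -17.3379).
Δ = 98.0000·4 − (18.0000)² = 68.0000; k = (-17.3379·4 − 18.0000·-1.8168)/68.0000 = -0.53896, ln C = (98.0000·-1.8168 − 18.0000·-17.3379)/68.0000 = 1.97113, so C = exp(1.97113) = 7.17875.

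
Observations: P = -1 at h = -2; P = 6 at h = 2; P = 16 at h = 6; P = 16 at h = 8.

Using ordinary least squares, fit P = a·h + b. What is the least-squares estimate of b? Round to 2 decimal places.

Entries of MᵀM: Σh·h = 108, Σh = 14, Σ1 = 4.
For MᵀP: Σh·P = 238, ΣP = 37.
MᵀM·[a, b]ᵀ = MᵀP becomes [[108, 14]; [14, 4]]·[a, b]ᵀ = [238, 37]ᵀ.
Eliminating b: 4·(row 1) − 14·(row 2) gives 236·a = 4·238 − 14·37 = 434, so a = 217/118.
Then b = (37 − 14·(217/118))/4 = 166/59.

b = 2.81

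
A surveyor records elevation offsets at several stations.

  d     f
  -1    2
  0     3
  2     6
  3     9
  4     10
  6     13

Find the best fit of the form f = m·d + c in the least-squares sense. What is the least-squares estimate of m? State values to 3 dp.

m = 1.640

Entries of AᵀA: Σd·d = 66, Σd = 14, Σ1 = 6.
Right-hand side: Σd·f = 155, Σf = 43.
Normal equations: [[66, 14]; [14, 6]]·[m, c]ᵀ = [155, 43]ᵀ.
Eliminating c: 6·(row 1) − 14·(row 2) gives 200·m = 6·155 − 14·43 = 328, so m = 41/25.
Then c = (43 − 14·(41/25))/6 = 167/50.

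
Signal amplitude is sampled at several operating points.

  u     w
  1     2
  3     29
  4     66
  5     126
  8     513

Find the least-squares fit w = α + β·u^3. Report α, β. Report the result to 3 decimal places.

The normal system MᵀM·[α, β]ᵀ = Mᵀw is [[5, 729]; [729, 282595]]·[α, β]ᵀ = [736, 283415]ᵀ.
Eliminating β: 282595·(row 1) − 729·(row 2) gives 881534·α = 282595·736 − 729·283415 = 1380385, so α = 1380385/881534.
Then β = (283415 − 729·(1380385/881534))/282595 = 880531/881534.

α = 1.566, β = 0.999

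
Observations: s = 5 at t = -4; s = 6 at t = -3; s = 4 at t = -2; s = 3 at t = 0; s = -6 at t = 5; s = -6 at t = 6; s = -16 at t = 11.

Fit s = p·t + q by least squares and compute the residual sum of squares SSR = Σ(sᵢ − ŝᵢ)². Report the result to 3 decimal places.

SSR = 11.226

Sums needed: Σt·t = 211, Σt = 13, Σ1 = 7.
Right-hand side: Σt·s = -288, Σs = -10.
So XᵀX·[p, q]ᵀ = Xᵀs: [[211, 13]; [13, 7]]·[p, q]ᵀ = [-288, -10]ᵀ.
Δ = 211·7 − 13² = 1308.
p = ((-288)·7 − 13·(-10))/1308 = -943/654; q = (211·(-10) − 13·(-288))/1308 = 817/654.
Residuals: -1319/654, 139/327, -29/218, 1145/654, -13/327, 917/654, -454/327; SSR = 3671/327.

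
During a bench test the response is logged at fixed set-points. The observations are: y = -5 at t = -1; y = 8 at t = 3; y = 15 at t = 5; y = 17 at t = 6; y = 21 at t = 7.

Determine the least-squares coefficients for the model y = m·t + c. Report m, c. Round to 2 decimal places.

m = 3.23, c = -1.70

Sums needed: Σt·t = 120, Σt = 20, Σ1 = 5.
And Σt·y = 353, Σy = 56.
XᵀX·[m, c]ᵀ = Xᵀy becomes [[120, 20]; [20, 5]]·[m, c]ᵀ = [353, 56]ᵀ.
det = 120·5 − 20² = 200.
m = (353·5 − 20·56)/200 = 129/40; c = (120·56 − 20·353)/200 = -17/10.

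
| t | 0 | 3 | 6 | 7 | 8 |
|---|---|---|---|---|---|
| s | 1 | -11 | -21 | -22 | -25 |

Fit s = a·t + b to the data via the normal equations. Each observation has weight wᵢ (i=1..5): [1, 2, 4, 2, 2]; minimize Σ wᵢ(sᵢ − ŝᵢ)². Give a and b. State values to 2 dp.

a = -3.17, b = -0.80

Forming MᵀWM = [[388, 60]; [60, 11]] and MᵀWs = [-1278, -199]ᵀ gives MᵀWM·[a, b]ᵀ = MᵀWs.
Eliminating b: 11·(row 1) − 60·(row 2) gives 668·a = 11·(-1278) − 60·(-199) = -2118, so a = -1059/334.
Then b = ((-199) − 60·(-1059/334))/11 = -133/167.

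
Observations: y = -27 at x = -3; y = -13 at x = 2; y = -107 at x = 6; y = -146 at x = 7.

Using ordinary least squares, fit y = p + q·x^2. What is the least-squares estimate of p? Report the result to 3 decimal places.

Normal-equation sums: Σ1 = 4, Σx^2 = 98, Σx^2·x^2 = 3794.
Right-hand side: Σy = -293, Σx^2·y = -11301.
Eliminating q: 3794·(row 1) − 98·(row 2) gives 5572·p = 3794·(-293) − 98·(-11301) = -4144, so p = -148/199.
Then q = ((-11301) − 98·(-148/199))/3794 = -8245/2786.

p = -0.744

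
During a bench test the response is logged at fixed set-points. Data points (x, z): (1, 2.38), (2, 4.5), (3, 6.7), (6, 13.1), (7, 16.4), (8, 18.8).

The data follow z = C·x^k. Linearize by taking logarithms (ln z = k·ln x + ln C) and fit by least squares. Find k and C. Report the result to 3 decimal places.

Let Y = ln z. Fitting Y = k·ln x + ln C by least squares:
Σln x = 7.6089, Σ(ln x)² = 13.0084, Σln z = 12.5770, Σln x·ln z = 19.2858.
Equations: 13.0084·k + 7.6089·ln C = 19.2858;  7.6089·k + 6·ln C = 12.5770.
Δ = 13.0084·6 − (7.6089)² = 20.1558; k = (19.2858·6 − 7.6089·12.5770)/20.1558 = 0.99314, ln C = (13.0084·12.5770 − 7.6089·19.2858)/20.1558 = 0.83672, so C = exp(0.83672) = 2.30879.

k = 0.993, C = 2.309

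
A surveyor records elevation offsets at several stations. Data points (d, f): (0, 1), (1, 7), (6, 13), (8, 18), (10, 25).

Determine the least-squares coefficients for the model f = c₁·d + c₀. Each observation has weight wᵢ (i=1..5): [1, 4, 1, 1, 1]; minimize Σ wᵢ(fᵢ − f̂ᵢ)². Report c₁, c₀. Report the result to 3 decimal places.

c₁ = 1.910, c₀ = 3.939

Sums needed: Σwᵢ·d·d = 204, Σwᵢ·d = 28, Σwᵢ·1 = 8.
Right-hand side: Σwᵢ·d·f = 500, Σwᵢ·f = 85.
AᵀWA·[c₁, c₀]ᵀ = AᵀWf becomes [[204, 28]; [28, 8]]·[c₁, c₀]ᵀ = [500, 85]ᵀ.
det = 204·8 − 28² = 848.
c₁ = (500·8 − 28·85)/848 = 405/212; c₀ = (204·85 − 28·500)/848 = 835/212.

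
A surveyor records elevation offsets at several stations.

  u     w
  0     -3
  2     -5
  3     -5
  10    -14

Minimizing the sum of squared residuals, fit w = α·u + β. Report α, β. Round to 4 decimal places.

α = -1.1233, β = -2.5374

MᵀM·[α, β]ᵀ = Mᵀw reads: 113·α + 15·β = -165;  15·α + 4·β = -27.
(Σu·u = 113, Σu = 15, Σ1 = 4, Σu·w = -165, Σw = -27.)
Eliminating β: 4·(row 1) − 15·(row 2) gives 227·α = 4·(-165) − 15·(-27) = -255, so α = -255/227.
Then β = ((-27) − 15·(-255/227))/4 = -576/227.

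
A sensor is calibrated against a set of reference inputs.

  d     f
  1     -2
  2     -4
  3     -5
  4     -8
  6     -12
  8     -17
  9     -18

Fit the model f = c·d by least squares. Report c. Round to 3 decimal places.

Normal-equation sums: Σd·d = 211.
For Aᵀf: Σd·f = -427.
Normal equations: [[211]]·[c]ᵀ = [-427]ᵀ.
Hence c = -427 / 211 ≈ -2.0237.

c = -2.024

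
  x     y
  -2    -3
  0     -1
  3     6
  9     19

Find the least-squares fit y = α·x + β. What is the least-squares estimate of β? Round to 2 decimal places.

β = 0.09

Sums needed: Σx·x = 94, Σx = 10, Σ1 = 4.
And Σx·y = 195, Σy = 21.
MᵀM·[α, β]ᵀ = Mᵀy becomes [[94, 10]; [10, 4]]·[α, β]ᵀ = [195, 21]ᵀ.
det = 94·4 − 10² = 276.
α = (195·4 − 10·21)/276 = 95/46; β = (94·21 − 10·195)/276 = 2/23.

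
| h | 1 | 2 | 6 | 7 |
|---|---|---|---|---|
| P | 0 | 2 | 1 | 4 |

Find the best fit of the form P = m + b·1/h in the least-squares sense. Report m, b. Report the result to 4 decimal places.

From the data, Σ1 = 4, Σ1/h = 38/21, Σ1/h·1/h = 1145/882.
Moment sums: ΣP = 7, Σ1/h·P = 73/42.
So AᵀA·[m, b]ᵀ = AᵀP: [[4, 38/21]; [38/21, 1145/882]]·[m, b]ᵀ = [7, 73/42]ᵀ.
Δ = 4·(1145/882) − (38/21)² = 94/49.
m = (7·(1145/882) − (38/21)·(73/42))/(94/49) = 1747/564; b = (4·(73/42) − (38/21)·7)/(94/49) = -140/47.

m = 3.0975, b = -2.9787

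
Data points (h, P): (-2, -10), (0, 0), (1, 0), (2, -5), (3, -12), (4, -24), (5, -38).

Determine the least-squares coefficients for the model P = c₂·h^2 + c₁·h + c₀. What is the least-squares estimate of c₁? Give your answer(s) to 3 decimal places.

c₁ = 1.334

Sums needed: Σh^2·h^2 = 995, Σh^2·h = 217, Σh^2 = 59, Σh·h = 59, Σh = 13, Σ1 = 7.
For AᵀP: Σh^2·P = -1502, Σh·P = -312, ΣP = -89.
Normal equations: [[995, 217, 59]; [217, 59, 13]; [59, 13, 7]]·[c₂, c₁, c₀]ᵀ = [-1502, -312, -89]ᵀ.
Inverting the 3×3 Gram matrix, [c₂, c₁, c₀]ᵀ = [-18281/10164, 13561/10164, -5/154]ᵀ.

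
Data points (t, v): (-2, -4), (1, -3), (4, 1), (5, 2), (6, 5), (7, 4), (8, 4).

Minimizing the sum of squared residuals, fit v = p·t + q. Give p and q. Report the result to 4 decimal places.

p = 0.9580, q = -2.6832

MᵀM·[p, q]ᵀ = Mᵀv reads: 195·p + 29·q = 109;  29·p + 7·q = 9.
det = 195·7 − 29² = 524.
p = (109·7 − 29·9)/524 = 251/262; q = (195·9 − 29·109)/524 = -703/262.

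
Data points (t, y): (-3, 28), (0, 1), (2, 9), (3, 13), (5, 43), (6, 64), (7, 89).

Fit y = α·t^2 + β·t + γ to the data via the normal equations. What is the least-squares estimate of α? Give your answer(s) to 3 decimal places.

α = 2.082

The normal equations are: 4500·α + 692·β + 132·γ = 8145;  692·α + 132·β + 20·γ = 1195;  132·α + 20·β + 7·γ = 247.
(Σt^2·t^2 = 4500, Σt^2·t = 692, Σt^2 = 132, Σt·t = 132, Σt = 20, Σ1 = 7, Σt^2·y = 8145, Σt·y = 1195, Σy = 247.)
Row-reducing yields α = 93619/44968, β = -99849/44968, γ = 1904/803.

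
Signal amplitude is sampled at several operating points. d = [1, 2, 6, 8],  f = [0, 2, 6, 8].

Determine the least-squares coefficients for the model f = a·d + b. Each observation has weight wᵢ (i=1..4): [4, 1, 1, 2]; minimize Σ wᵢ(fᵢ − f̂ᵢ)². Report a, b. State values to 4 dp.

Normal-equation sums: Σwᵢ·d·d = 172, Σwᵢ·d = 28, Σwᵢ·1 = 8.
And Σwᵢ·d·f = 168, Σwᵢ·f = 24.
Normal equations: [[172, 28]; [28, 8]]·[a, b]ᵀ = [168, 24]ᵀ.
Eliminating b: 8·(row 1) − 28·(row 2) gives 592·a = 8·168 − 28·24 = 672, so a = 42/37.
Then b = (24 − 28·(42/37))/8 = -36/37.

a = 1.1351, b = -0.9730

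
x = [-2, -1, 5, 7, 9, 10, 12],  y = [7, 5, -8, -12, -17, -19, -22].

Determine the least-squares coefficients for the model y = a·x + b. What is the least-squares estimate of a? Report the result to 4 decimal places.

a = -2.1254

Entries of MᵀM: Σx·x = 404, Σx = 40, Σ1 = 7.
For Mᵀy: Σx·y = -750, Σy = -66.
Eliminating b: 7·(row 1) − 40·(row 2) gives 1228·a = 7·(-750) − 40·(-66) = -2610, so a = -1305/614.
Then b = ((-66) − 40·(-1305/614))/7 = 834/307.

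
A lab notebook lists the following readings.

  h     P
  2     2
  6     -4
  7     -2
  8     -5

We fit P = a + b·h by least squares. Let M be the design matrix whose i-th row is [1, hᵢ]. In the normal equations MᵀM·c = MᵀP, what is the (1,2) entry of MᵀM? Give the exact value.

Row 1 ↔ basis 1, column 2 ↔ basis h, so (MᵀM)_{1,2} = Σᵢ h = (1)·(2) + (1)·(6) + (1)·(7) + (1)·(8) = 23.

23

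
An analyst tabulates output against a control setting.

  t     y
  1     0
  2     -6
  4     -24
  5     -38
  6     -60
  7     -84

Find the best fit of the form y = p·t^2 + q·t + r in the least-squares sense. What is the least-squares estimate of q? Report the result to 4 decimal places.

q = 2.7857

Compute the Gram sums: Σt^2·t^2 = 4595, Σt^2·t = 757, Σt^2 = 131, Σt·t = 131, Σt = 25, Σ1 = 6.
And Σt^2·y = -7634, Σt·y = -1246, Σy = -212.
Normal equations: [[4595, 757, 131]; [757, 131, 25]; [131, 25, 6]]·[p, q, r]ᵀ = [-7634, -1246, -212]ᵀ.
Row-reducing yields p = -29/14, q = 39/14, r = -12/7.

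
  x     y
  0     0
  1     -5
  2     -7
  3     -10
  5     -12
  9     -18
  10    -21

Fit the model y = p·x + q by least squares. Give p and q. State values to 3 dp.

p = -1.839, q = -2.547

With design matrix M, MᵀM = [[220, 30]; [30, 7]] and Mᵀy = [-481, -73]ᵀ.
Δ = 220·7 − 30² = 640.
p = ((-481)·7 − 30·(-73))/640 = -1177/640; q = (220·(-73) − 30·(-481))/640 = -163/64.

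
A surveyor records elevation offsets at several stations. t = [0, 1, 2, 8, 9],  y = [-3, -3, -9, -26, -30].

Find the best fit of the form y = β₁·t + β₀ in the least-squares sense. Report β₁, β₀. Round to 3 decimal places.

β₁ = -3.071, β₀ = -1.914

The normal system MᵀM·[β₁, β₀]ᵀ = Mᵀy is [[150, 20]; [20, 5]]·[β₁, β₀]ᵀ = [-499, -71]ᵀ.
Eliminating β₀: 5·(row 1) − 20·(row 2) gives 350·β₁ = 5·(-499) − 20·(-71) = -1075, so β₁ = -43/14.
Then β₀ = ((-71) − 20·(-43/14))/5 = -67/35.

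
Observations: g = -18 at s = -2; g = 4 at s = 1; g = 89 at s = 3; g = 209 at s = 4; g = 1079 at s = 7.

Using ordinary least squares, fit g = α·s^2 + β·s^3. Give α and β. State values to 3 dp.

With design matrix X, XᵀX = [[2755, 18043]; [18043, 122539]] and Xᵀg = [56948, 386024]ᵀ.
Eliminating β: 122539·(row 1) − 18043·(row 2) gives 12045096·α = 122539·56948 − 18043·386024 = 13319940, so α = 1109995/1003758.
Then β = (386024 − 18043·(1109995/1003758))/122539 = 2998613/1003758.

α = 1.106, β = 2.987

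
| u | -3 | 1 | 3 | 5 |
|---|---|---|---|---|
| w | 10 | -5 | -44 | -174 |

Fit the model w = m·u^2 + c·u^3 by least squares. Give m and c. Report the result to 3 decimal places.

The normal system MᵀM·[m, c]ᵀ = Mᵀw is [[788, 3126]; [3126, 17084]]·[m, c]ᵀ = [-4661, -23213]ᵀ.
Determinant 788·17084 − 3126² = 3690316.
m = ((-4661)·17084 − 3126·(-23213))/3690316 = -3532343/1845158; c = (788·(-23213) − 3126·(-4661))/3690316 = -1860779/1845158.

m = -1.914, c = -1.008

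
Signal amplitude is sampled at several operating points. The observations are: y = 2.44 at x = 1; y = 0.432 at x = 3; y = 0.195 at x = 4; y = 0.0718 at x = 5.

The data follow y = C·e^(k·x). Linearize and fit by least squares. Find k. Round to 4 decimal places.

Let Y = ln y. Fitting Y = k·x + ln C by least squares:
XᵀX = [[51.0000, 13.0000]; [13.0000, 4]], rhs = [-21.3344, -4.2160]ᵀ  (here Σx = 13.0000, Σ(x)² = 51.0000, Σln y = -4.2160, Σx·ln y = -21.3344).
Δ = 51.0000·4 − (13.0000)² = 35.0000; k = (-21.3344·4 − 13.0000·-4.2160)/35.0000 = -0.87229, ln C = (51.0000·-4.2160 − 13.0000·-21.3344)/35.0000 = 1.78094.

k = -0.8723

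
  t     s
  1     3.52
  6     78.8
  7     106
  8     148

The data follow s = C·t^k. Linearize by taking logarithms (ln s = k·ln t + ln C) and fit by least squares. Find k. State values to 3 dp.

With ln sᵢ as the transformed response and ln tᵢ as the regressor:
Σln t = 5.8171, Σ(ln t)² = 11.3210, Σln s = 15.2860, Σln t·ln s = 27.2905.
Equations: 11.3210·k + 5.8171·ln C = 27.2905;  5.8171·k + 4·ln C = 15.2860.
Δ = 11.3210·4 − (5.8171)² = 11.4454; k = (27.2905·4 − 5.8171·15.2860)/11.4454 = 1.76853, ln C = (11.3210·15.2860 − 5.8171·27.2905)/11.4454 = 1.24958.

k = 1.769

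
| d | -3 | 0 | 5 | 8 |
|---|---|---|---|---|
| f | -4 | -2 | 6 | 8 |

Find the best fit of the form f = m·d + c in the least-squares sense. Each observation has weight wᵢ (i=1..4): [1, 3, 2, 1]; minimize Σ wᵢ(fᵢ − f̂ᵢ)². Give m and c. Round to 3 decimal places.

Forming MᵀWM = [[123, 15]; [15, 7]] and MᵀWf = [136, 10]ᵀ gives MᵀWM·[m, c]ᵀ = MᵀWf.
Δ = 123·7 − 15² = 636.
m = (136·7 − 15·10)/636 = 401/318; c = (123·10 − 15·136)/636 = -135/106.

m = 1.261, c = -1.274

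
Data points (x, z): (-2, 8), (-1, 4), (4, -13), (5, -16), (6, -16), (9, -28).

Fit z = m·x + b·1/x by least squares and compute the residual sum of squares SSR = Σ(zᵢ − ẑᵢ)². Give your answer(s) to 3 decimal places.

Sums needed: Σx·x = 163, Σx·1/x = 6, Σ1/x·1/x = 45121/32400.
Moment sums: Σx·z = -500, Σ1/x·z = -3641/180.
Δ = 163·(45121/32400) − 6² = 6188323/32400.
m = ((-500)·(45121/32400) − 6·(-3641/180))/(6188323/32400) = -18628220/6188323; b = (163·(-3641/180) − 6·(-500))/(6188323/32400) = -9626940/6188323.
Residuals: 7436674/6188323, -3501868/6188323, -3528584/6188323, -3946680/6188323, 14360642/6188323, -267612/364019; SSR = 52117432/6188323.

SSR = 8.422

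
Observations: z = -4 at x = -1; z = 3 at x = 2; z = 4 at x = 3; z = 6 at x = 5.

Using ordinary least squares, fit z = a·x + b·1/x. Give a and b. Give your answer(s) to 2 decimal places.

Normal-equation sums: Σx·x = 39, Σx·1/x = 4, Σ1/x·1/x = 1261/900.
For Mᵀz: Σx·z = 52, Σ1/x·z = 241/30.
MᵀM·[a, b]ᵀ = Mᵀz becomes [[39, 4]; [4, 1261/900]]·[a, b]ᵀ = [52, 241/30]ᵀ.
Δ = 39·(1261/900) − 4² = 11593/300.
a = (52·(1261/900) − 4·(241/30))/(11593/300) = 36652/34779; b = (39·(241/30) − 4·52)/(11593/300) = 31590/11593.

a = 1.05, b = 2.72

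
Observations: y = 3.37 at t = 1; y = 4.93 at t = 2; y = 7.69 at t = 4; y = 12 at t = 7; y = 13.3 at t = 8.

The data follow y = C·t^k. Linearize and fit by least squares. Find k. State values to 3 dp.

k = 0.665

Let Y = ln y. Fitting Y = k·ln t + ln C by least squares:
Over the data: Σln t = 6.1048, Σ(ln t)² = 10.5129, Σln y = 9.9228, Σln t·ln y = 14.1502.
Normal system: [[10.5129, 6.1048]; [6.1048, 5]]·[k, ln C]ᵀ = [14.1502, 9.9228]ᵀ.
Solving (det = 15.2960): k = 0.66516, ln C = 1.17244.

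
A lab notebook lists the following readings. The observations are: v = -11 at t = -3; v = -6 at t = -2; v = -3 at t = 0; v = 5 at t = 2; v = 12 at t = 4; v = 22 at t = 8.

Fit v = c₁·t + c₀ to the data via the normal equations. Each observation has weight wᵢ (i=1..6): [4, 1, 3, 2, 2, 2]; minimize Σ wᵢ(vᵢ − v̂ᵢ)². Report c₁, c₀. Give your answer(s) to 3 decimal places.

Forming AᵀWA = [[208, 14]; [14, 14]] and AᵀWv = [612, 19]ᵀ gives AᵀWA·[c₁, c₀]ᵀ = AᵀWv.
det = 208·14 − 14² = 2716.
c₁ = (612·14 − 14·19)/2716 = 593/194; c₀ = (208·19 − 14·612)/2716 = -1154/679.

c₁ = 3.057, c₀ = -1.700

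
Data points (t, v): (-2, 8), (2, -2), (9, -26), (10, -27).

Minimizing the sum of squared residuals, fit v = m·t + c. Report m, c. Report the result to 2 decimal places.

The normal system MᵀM·[m, c]ᵀ = Mᵀv is [[189, 19]; [19, 4]]·[m, c]ᵀ = [-524, -47]ᵀ.
det = 189·4 − 19² = 395.
m = ((-524)·4 − 19·(-47))/395 = -1203/395; c = (189·(-47) − 19·(-524))/395 = 1073/395.

m = -3.05, c = 2.72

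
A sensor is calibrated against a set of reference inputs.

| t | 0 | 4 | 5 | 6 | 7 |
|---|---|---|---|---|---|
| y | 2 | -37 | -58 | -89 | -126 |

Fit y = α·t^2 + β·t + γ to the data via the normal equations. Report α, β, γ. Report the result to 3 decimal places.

α = -2.947, β = 2.456, γ = 1.855

MᵀM·[α, β, γ]ᵀ = Mᵀy reads: 4578·α + 748·β + 126·γ = -11420;  748·α + 126·β + 22·γ = -1854;  126·α + 22·β + 5·γ = -308.
(Σt^2·t^2 = 4578, Σt^2·t = 748, Σt^2 = 126, Σt·t = 126, Σt = 22, Σ1 = 5, Σt^2·y = -11420, Σt·y = -1854, Σy = -308.)
Solving the 3×3 system (Gaussian elimination) gives α = -12822/4351, β = 10687/4351, γ = 8070/4351.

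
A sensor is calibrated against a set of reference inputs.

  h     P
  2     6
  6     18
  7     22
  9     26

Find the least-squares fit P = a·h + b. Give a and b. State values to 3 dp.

Sums needed: Σh·h = 170, Σh = 24, Σ1 = 4.
For XᵀP: Σh·P = 508, ΣP = 72.
Determinant 170·4 − 24² = 104.
a = (508·4 − 24·72)/104 = 38/13; b = (170·72 − 24·508)/104 = 6/13.

a = 2.923, b = 0.462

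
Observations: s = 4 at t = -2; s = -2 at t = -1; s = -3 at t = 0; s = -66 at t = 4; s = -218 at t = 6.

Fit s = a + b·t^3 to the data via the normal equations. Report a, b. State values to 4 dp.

a = -3.1507, b = -0.9935

Compute the Gram sums: Σ1 = 5, Σt^3 = 271, Σt^3·t^3 = 50817.
And Σs = -285, Σt^3·s = -51342.
So AᵀA·[a, b]ᵀ = Aᵀs: [[5, 271]; [271, 50817]]·[a, b]ᵀ = [-285, -51342]ᵀ.
Δ = 5·50817 − 271² = 180644.
a = ((-285)·50817 − 271·(-51342))/180644 = -569163/180644; b = (5·(-51342) − 271·(-285))/180644 = -179475/180644.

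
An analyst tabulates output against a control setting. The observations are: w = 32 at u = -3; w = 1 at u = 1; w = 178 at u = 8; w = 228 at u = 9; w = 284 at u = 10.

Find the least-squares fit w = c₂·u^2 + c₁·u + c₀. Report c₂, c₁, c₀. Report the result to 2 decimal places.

c₂ = 3.02, c₁ = -1.81, c₀ = -0.51

The normal system AᵀA·[c₂, c₁, c₀]ᵀ = Aᵀw is [[20739, 2215, 255]; [2215, 255, 25]; [255, 25, 5]]·[c₂, c₁, c₀]ᵀ = [58549, 6221, 723]ᵀ.
Solving the 3×3 system (Gaussian elimination) gives c₂ = 18412/6091, c₁ = -55159/30455, c₀ = -15472/30455.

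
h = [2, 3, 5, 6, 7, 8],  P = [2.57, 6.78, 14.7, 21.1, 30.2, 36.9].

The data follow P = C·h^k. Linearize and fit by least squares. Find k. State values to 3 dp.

k = 1.878

Taking logs, ln P = k·ln h + ln C, so regress ln P on ln h.
XᵀX = [[15.5987, 9.2183]; [9.2183, 6]], rhs = [26.6809, 15.6111]ᵀ  (here Σln h = 9.2183, Σ(ln h)² = 15.5987, Σln P = 15.6111, Σln h·ln P = 26.6809).
Solving (det = 8.6152): k = 1.87782, ln C = -0.28321.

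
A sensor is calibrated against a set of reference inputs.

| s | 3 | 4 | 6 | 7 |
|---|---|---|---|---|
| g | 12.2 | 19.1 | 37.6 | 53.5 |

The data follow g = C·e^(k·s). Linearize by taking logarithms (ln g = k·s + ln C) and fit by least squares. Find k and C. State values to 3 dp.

With ln gᵢ as the transformed response and sᵢ as the regressor:
XᵀX = [[110.0000, 20.0000]; [20.0000, 4]], rhs = [68.9229, 13.0578]ᵀ  (here Σs = 20.0000, Σ(s)² = 110.0000, Σln g = 13.0578, Σs·ln g = 68.9229).
Slope k = (n·Σs·ln g − Σs·Σln g)/(n·Σ(s)² − (Σs)²) = (4·68.9229 − 20.0000·13.0578)/40.0000 = 0.36338; ln C = (Σln g − k·Σs)/n = 1.44755, so C = exp(1.44755) = 4.25268.

k = 0.363, C = 4.253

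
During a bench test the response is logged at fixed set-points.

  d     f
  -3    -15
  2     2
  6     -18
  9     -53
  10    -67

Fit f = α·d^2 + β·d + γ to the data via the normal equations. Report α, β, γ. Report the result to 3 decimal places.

The normal system AᵀA·[α, β, γ]ᵀ = Aᵀf is [[17954, 1926, 230]; [1926, 230, 24]; [230, 24, 5]]·[α, β, γ]ᵀ = [-11768, -1206, -151]ᵀ.
Row-reducing yields α = -49381/53391, β = 43262/17797, γ = 36145/53391.

α = -0.925, β = 2.431, γ = 0.677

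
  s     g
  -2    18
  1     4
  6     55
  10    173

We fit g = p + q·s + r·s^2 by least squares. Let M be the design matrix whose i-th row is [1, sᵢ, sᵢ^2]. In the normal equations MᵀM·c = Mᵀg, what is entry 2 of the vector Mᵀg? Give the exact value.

2028

Entry 2 ↔ basis s, so (Mᵀg)_{2} = Σᵢ (s)·gᵢ = (-2)·(18) + (1)·(4) + (6)·(55) + (10)·(173) = 2028.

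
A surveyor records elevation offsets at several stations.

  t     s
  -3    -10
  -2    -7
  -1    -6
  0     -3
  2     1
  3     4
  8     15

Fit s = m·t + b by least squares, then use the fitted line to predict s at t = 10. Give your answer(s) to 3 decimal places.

With design matrix X, XᵀX = [[91, 7]; [7, 7]] and Xᵀs = [184, -6]ᵀ.
Δ = 91·7 − 7² = 588.
m = (184·7 − 7·(-6))/588 = 95/42; b = (91·(-6) − 7·184)/588 = -131/42.
At t = 10: ŝ = (95/42)·(10) + (-131/42)·(1) = 39/2.

ŝ = 19.500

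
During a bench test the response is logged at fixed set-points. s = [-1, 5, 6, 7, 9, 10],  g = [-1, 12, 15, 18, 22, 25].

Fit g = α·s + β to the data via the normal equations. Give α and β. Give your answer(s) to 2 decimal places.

α = 2.36, β = 1.04

Forming XᵀX = [[292, 36]; [36, 6]] and Xᵀg = [725, 91]ᵀ gives XᵀX·[α, β]ᵀ = Xᵀg.
Eliminating β: 6·(row 1) − 36·(row 2) gives 456·α = 6·725 − 36·91 = 1074, so α = 179/76.
Then β = (91 − 36·(179/76))/6 = 59/57.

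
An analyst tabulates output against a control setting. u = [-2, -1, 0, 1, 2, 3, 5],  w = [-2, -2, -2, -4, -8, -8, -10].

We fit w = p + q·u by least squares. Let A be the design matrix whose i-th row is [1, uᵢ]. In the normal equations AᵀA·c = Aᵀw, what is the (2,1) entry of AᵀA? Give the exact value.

8

Row 2 ↔ basis u, column 1 ↔ basis 1, so (AᵀA)_{2,1} = Σᵢ u = (-2)·(1) + (-1)·(1) + (0)·(1) + (1)·(1) + (2)·(1) + (3)·(1) + (5)·(1) = 8.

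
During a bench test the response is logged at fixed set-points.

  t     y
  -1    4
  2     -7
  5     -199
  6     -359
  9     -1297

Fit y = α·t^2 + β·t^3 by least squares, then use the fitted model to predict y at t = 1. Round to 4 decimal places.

ŷ = 0.1004

With design matrix A, AᵀA = [[8499, 69981]; [69981, 593787]] and Aᵀy = [-122980, -1047992]ᵀ.
Δ = 8499·593787 − 69981² = 149255352.
α = ((-122980)·593787 − 69981·(-1047992))/149255352 = 2922249/1381994; β = (8499·(-1047992) − 69981·(-122980))/149255352 = -8350573/4145982.
At t = 1: ŷ = (2922249/1381994)·(1) + (-8350573/4145982)·(1) = 208087/2072991.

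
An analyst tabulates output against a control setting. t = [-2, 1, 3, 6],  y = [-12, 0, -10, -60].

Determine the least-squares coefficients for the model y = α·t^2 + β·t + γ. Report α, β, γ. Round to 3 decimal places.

The normal system MᵀM·[α, β, γ]ᵀ = Mᵀy is [[1394, 236, 50]; [236, 50, 8]; [50, 8, 4]]·[α, β, γ]ᵀ = [-2298, -366, -82]ᵀ.
Solving the 3×3 system (Gaussian elimination) gives α = -31/15, β = 593/255, γ = 58/85.

α = -2.067, β = 2.325, γ = 0.682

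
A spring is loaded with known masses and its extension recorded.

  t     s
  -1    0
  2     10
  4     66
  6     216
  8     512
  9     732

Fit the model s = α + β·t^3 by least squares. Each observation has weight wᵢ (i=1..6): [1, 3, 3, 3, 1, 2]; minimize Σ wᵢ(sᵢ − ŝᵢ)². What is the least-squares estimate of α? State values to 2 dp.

α = 1.29

Sums needed: Σwᵢ·1 = 13, Σwᵢ·t^3 = 2833, Σwᵢ·t^3·t^3 = 1477475.
Moment sums: Σwᵢ·s = 2852, Σwᵢ·t^3·s = 1482280.
So XᵀWX·[α, β]ᵀ = XᵀWs: [[13, 2833]; [2833, 1477475]]·[α, β]ᵀ = [2852, 1482280]ᵀ.
Δ = 13·1477475 − 2833² = 11181286.
α = (2852·1477475 − 2833·1482280)/11181286 = 7229730/5590643; β = (13·1482280 − 2833·2852)/11181286 = 5594962/5590643.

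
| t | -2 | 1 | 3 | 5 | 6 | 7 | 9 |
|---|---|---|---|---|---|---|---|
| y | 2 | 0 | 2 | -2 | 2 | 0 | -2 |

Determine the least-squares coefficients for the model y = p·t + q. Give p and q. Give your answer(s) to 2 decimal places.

p = -0.26, q = 1.37

Setting ∂/∂p … = 0 gives: 205·p + 29·q = -14;  29·p + 7·q = 2.
(Σt·t = 205, Σt = 29, Σ1 = 7, Σt·y = -14, Σy = 2.)
Δ = 205·7 − 29² = 594.
p = ((-14)·7 − 29·2)/594 = -26/99; q = (205·2 − 29·(-14))/594 = 136/99.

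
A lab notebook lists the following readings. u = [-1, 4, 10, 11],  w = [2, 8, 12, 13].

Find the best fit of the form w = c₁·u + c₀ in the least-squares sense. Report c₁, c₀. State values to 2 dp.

c₁ = 0.88, c₀ = 3.45

The normal equations are: 238·c₁ + 24·c₀ = 293;  24·c₁ + 4·c₀ = 35.
(Σu·u = 238, Σu = 24, Σ1 = 4, Σu·w = 293, Σw = 35.)
Determinant 238·4 − 24² = 376.
c₁ = (293·4 − 24·35)/376 = 83/94; c₀ = (238·35 − 24·293)/376 = 649/188.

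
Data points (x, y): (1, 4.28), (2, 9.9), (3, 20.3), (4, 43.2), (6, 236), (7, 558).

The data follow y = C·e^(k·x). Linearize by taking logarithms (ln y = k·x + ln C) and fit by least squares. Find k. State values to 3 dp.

Taking logs, ln y = k·x + ln C, so regress ln y on x.
XᵀX = [[115.0000, 23.0000]; [23.0000, 6]], rhs = [107.1878, 22.3111]ᵀ  (here Σx = 23.0000, Σ(x)² = 115.0000, Σln y = 22.3111, Σx·ln y = 107.1878).
Solving (det = 161.0000): k = 0.80727, ln C = 0.62399.

k = 0.807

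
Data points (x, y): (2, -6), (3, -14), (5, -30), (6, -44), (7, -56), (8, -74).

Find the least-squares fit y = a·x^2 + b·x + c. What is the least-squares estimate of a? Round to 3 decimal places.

a = -1.019

Compute the Gram sums: Σx^2·x^2 = 8515, Σx^2·x = 1231, Σx^2 = 187, Σx·x = 187, Σx = 31, Σ1 = 6.
For Mᵀy: Σx^2·y = -9964, Σx·y = -1452, Σy = -224.
Normal equations: [[8515, 1231, 187]; [1231, 187, 31]; [187, 31, 6]]·[a, b, c]ᵀ = [-9964, -1452, -224]ᵀ.
Inverting the 3×3 Gram matrix, [a, b, c]ᵀ = [-107/105, -97/105, -4/5]ᵀ.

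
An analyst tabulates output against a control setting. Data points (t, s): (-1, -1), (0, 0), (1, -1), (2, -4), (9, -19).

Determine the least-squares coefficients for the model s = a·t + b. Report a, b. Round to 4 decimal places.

a = -1.9745, b = -0.6561

Normal-equation sums: Σt·t = 87, Σt = 11, Σ1 = 5.
Moment sums: Σt·s = -179, Σs = -25.
So AᵀA·[a, b]ᵀ = Aᵀs: [[87, 11]; [11, 5]]·[a, b]ᵀ = [-179, -25]ᵀ.
Determinant 87·5 − 11² = 314.
a = ((-179)·5 − 11·(-25))/314 = -310/157; b = (87·(-25) − 11·(-179))/314 = -103/157.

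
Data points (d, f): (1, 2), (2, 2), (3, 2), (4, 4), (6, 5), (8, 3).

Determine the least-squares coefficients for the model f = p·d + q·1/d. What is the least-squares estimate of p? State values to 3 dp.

Entries of MᵀM: Σd·d = 130, Σd·1/d = 6, Σ1/d·1/d = 845/576.
Moment sums: Σd·f = 82, Σ1/d·f = 47/8.
Normal equations: [[130, 6]; [6, 845/576]]·[p, q]ᵀ = [82, 47/8]ᵀ.
Determinant 130·(845/576) − 6² = 44557/288.
p = (82·(845/576) − 6·(47/8))/(44557/288) = 24493/44557; q = (130·(47/8) − 6·82)/(44557/288) = 78264/44557.

p = 0.550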